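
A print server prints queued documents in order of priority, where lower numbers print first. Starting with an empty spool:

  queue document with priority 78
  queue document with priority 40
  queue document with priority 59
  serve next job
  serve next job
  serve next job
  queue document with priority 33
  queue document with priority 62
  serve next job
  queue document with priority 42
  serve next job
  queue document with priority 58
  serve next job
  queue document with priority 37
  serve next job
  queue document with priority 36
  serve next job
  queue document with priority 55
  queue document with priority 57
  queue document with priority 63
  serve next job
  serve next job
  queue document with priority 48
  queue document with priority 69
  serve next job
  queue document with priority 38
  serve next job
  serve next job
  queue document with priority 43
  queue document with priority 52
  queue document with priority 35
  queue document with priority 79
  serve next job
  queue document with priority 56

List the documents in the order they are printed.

insert 78 → {78}
insert 40 → {40, 78}
insert 59 → {40, 59, 78}
serve next job → 40; now {59, 78}
serve next job → 59; now {78}
serve next job → 78; now {}
insert 33 → {33}
insert 62 → {33, 62}
serve next job → 33; now {62}
insert 42 → {42, 62}
serve next job → 42; now {62}
insert 58 → {58, 62}
serve next job → 58; now {62}
insert 37 → {37, 62}
serve next job → 37; now {62}
insert 36 → {36, 62}
serve next job → 36; now {62}
insert 55 → {55, 62}
insert 57 → {55, 57, 62}
insert 63 → {55, 57, 62, 63}
serve next job → 55; now {57, 62, 63}
serve next job → 57; now {62, 63}
insert 48 → {48, 62, 63}
insert 69 → {48, 62, 63, 69}
serve next job → 48; now {62, 63, 69}
insert 38 → {38, 62, 63, 69}
serve next job → 38; now {62, 63, 69}
serve next job → 62; now {63, 69}
insert 43 → {43, 63, 69}
insert 52 → {43, 52, 63, 69}
insert 35 → {35, 43, 52, 63, 69}
insert 79 → {35, 43, 52, 63, 69, 79}
serve next job → 35; now {43, 52, 63, 69, 79}
insert 56 → {43, 52, 56, 63, 69, 79}

40 → 59 → 78 → 33 → 42 → 58 → 37 → 36 → 55 → 57 → 48 → 38 → 62 → 35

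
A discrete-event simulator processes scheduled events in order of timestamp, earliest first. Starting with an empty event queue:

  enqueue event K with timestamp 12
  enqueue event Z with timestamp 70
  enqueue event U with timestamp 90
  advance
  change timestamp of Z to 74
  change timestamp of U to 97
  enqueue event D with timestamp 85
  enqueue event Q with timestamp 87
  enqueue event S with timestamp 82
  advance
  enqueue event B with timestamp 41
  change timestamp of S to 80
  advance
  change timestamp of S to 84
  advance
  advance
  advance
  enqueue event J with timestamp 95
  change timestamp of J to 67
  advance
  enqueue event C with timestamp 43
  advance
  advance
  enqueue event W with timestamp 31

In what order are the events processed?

add K (timestamp 12) → {K:12}
add Z (timestamp 70) → {K:12, Z:70}
add U (timestamp 90) → {K:12, Z:70, U:90}
advance → K; now {Z:70, U:90}
update Z to timestamp 74 → {Z:74, U:90}
update U to timestamp 97 → {Z:74, U:97}
add D (timestamp 85) → {Z:74, D:85, U:97}
add Q (timestamp 87) → {Z:74, D:85, Q:87, U:97}
add S (timestamp 82) → {Z:74, S:82, D:85, Q:87, U:97}
advance → Z; now {S:82, D:85, Q:87, U:97}
add B (timestamp 41) → {B:41, S:82, D:85, Q:87, U:97}
update S to timestamp 80 → {B:41, S:80, D:85, Q:87, U:97}
advance → B; now {S:80, D:85, Q:87, U:97}
update S to timestamp 84 → {S:84, D:85, Q:87, U:97}
advance → S; now {D:85, Q:87, U:97}
advance → D; now {Q:87, U:97}
advance → Q; now {U:97}
add J (timestamp 95) → {J:95, U:97}
update J to timestamp 67 → {J:67, U:97}
advance → J; now {U:97}
add C (timestamp 43) → {C:43, U:97}
advance → C; now {U:97}
advance → U; now {}
add W (timestamp 31) → {W:31}

K, Z, B, S, D, Q, J, C, U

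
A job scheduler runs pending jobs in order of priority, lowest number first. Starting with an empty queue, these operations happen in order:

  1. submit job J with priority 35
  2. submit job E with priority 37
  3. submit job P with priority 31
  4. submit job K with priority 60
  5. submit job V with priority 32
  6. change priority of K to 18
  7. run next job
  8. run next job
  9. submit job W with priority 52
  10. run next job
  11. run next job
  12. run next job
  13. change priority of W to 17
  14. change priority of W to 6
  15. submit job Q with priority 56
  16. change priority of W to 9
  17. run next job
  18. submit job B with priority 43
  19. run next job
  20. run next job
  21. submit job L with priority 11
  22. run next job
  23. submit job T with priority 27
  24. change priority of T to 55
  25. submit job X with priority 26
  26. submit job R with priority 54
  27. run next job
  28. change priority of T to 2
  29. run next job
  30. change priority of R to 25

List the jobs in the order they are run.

add J (priority 35) → {J:35}
add E (priority 37) → {J:35, E:37}
add P (priority 31) → {P:31, J:35, E:37}
add K (priority 60) → {P:31, J:35, E:37, K:60}
add V (priority 32) → {P:31, V:32, J:35, E:37, K:60}
update K to priority 18 → {K:18, P:31, V:32, J:35, E:37}
run next job → K; now {P:31, V:32, J:35, E:37}
run next job → P; now {V:32, J:35, E:37}
add W (priority 52) → {V:32, J:35, E:37, W:52}
run next job → V; now {J:35, E:37, W:52}
run next job → J; now {E:37, W:52}
run next job → E; now {W:52}
update W to priority 17 → {W:17}
update W to priority 6 → {W:6}
add Q (priority 56) → {W:6, Q:56}
update W to priority 9 → {W:9, Q:56}
run next job → W; now {Q:56}
add B (priority 43) → {B:43, Q:56}
run next job → B; now {Q:56}
run next job → Q; now {}
add L (priority 11) → {L:11}
run next job → L; now {}
add T (priority 27) → {T:27}
update T to priority 55 → {T:55}
add X (priority 26) → {X:26, T:55}
add R (priority 54) → {X:26, R:54, T:55}
run next job → X; now {R:54, T:55}
update T to priority 2 → {T:2, R:54}
run next job → T; now {R:54}
update R to priority 25 → {R:25}

K, P, V, J, E, W, B, Q, L, X, T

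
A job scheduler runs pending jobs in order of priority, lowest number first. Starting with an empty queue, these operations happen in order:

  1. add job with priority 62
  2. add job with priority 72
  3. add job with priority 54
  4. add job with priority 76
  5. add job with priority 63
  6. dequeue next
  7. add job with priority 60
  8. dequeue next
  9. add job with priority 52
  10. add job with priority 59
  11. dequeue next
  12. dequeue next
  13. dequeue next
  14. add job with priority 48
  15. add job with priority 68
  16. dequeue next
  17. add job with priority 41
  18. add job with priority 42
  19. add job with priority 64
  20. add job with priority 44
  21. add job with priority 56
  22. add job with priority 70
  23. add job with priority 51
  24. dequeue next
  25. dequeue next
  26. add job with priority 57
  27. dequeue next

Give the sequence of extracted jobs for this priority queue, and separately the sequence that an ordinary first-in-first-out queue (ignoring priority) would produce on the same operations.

insert 62 → {62}
insert 72 → {62, 72}
insert 54 → {54, 62, 72}
insert 76 → {54, 62, 72, 76}
insert 63 → {54, 62, 63, 72, 76}
dequeue next → 54; now {62, 63, 72, 76}
insert 60 → {60, 62, 63, 72, 76}
dequeue next → 60; now {62, 63, 72, 76}
insert 52 → {52, 62, 63, 72, 76}
insert 59 → {52, 59, 62, 63, 72, 76}
dequeue next → 52; now {59, 62, 63, 72, 76}
dequeue next → 59; now {62, 63, 72, 76}
dequeue next → 62; now {63, 72, 76}
insert 48 → {48, 63, 72, 76}
insert 68 → {48, 63, 68, 72, 76}
dequeue next → 48; now {63, 68, 72, 76}
insert 41 → {41, 63, 68, 72, 76}
insert 42 → {41, 42, 63, 68, 72, 76}
insert 64 → {41, 42, 63, 64, 68, 72, 76}
insert 44 → {41, 42, 44, 63, 64, 68, 72, 76}
insert 56 → {41, 42, 44, 56, 63, 64, 68, 72, 76}
insert 70 → {41, 42, 44, 56, 63, 64, 68, 70, 72, 76}
insert 51 → {41, 42, 44, 51, 56, 63, 64, 68, 70, 72, 76}
dequeue next → 41; now {42, 44, 51, 56, 63, 64, 68, 70, 72, 76}
dequeue next → 42; now {44, 51, 56, 63, 64, 68, 70, 72, 76}
insert 57 → {44, 51, 56, 57, 63, 64, 68, 70, 72, 76}
dequeue next → 44; now {51, 56, 57, 63, 64, 68, 70, 72, 76}

priority queue: 54 → 60 → 52 → 59 → 62 → 48 → 41 → 42 → 44; FIFO queue: [62, 72, 54, 76, 63, 60, 52, 59, 48]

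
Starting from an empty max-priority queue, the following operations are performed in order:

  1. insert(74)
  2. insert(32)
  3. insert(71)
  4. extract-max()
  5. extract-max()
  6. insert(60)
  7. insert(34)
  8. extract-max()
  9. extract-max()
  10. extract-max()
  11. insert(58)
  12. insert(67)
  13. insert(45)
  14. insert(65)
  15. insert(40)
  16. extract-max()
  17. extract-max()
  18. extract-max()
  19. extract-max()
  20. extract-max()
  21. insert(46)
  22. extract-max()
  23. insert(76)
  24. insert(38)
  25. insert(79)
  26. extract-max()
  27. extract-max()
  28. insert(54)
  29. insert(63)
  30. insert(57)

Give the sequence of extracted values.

insert 74 → {74}
insert 32 → {74, 32}
insert 71 → {74, 71, 32}
extract-max → 74; now {71, 32}
extract-max → 71; now {32}
insert 60 → {60, 32}
insert 34 → {60, 34, 32}
extract-max → 60; now {34, 32}
extract-max → 34; now {32}
extract-max → 32; now {}
insert 58 → {58}
insert 67 → {67, 58}
insert 45 → {67, 58, 45}
insert 65 → {67, 65, 58, 45}
insert 40 → {67, 65, 58, 45, 40}
extract-max → 67; now {65, 58, 45, 40}
extract-max → 65; now {58, 45, 40}
extract-max → 58; now {45, 40}
extract-max → 45; now {40}
extract-max → 40; now {}
insert 46 → {46}
extract-max → 46; now {}
insert 76 → {76}
insert 38 → {76, 38}
insert 79 → {79, 76, 38}
extract-max → 79; now {76, 38}
extract-max → 76; now {38}
insert 54 → {54, 38}
insert 63 → {63, 54, 38}
insert 57 → {63, 57, 54, 38}

74 → 71 → 60 → 34 → 32 → 67 → 65 → 58 → 45 → 40 → 46 → 79 → 76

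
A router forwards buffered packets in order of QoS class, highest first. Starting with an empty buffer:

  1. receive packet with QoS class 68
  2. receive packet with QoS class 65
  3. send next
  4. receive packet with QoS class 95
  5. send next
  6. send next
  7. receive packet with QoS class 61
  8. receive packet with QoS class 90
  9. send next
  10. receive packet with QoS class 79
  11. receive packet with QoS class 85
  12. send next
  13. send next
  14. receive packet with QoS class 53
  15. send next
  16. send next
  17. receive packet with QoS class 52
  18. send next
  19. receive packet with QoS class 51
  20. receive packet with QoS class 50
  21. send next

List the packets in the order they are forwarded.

68, 95, 65, 90, 85, 79, 61, 53, 52, 51

insert 68 → {68}
insert 65 → {68, 65}
send next → 68; now {65}
insert 95 → {95, 65}
send next → 95; now {65}
send next → 65; now {}
insert 61 → {61}
insert 90 → {90, 61}
send next → 90; now {61}
insert 79 → {79, 61}
insert 85 → {85, 79, 61}
send next → 85; now {79, 61}
send next → 79; now {61}
insert 53 → {61, 53}
send next → 61; now {53}
send next → 53; now {}
insert 52 → {52}
send next → 52; now {}
insert 51 → {51}
insert 50 → {51, 50}
send next → 51; now {50}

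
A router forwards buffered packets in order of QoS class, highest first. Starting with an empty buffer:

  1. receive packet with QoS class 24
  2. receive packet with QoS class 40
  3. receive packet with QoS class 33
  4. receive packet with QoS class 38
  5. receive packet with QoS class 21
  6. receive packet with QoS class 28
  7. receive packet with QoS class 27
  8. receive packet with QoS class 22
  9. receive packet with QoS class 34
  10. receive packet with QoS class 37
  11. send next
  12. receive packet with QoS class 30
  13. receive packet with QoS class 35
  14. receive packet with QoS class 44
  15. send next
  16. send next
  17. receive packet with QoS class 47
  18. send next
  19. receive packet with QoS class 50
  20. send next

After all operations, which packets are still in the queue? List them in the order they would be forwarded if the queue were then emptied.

insert 24 → {24}
insert 40 → {40, 24}
insert 33 → {40, 33, 24}
insert 38 → {40, 38, 33, 24}
insert 21 → {40, 38, 33, 24, 21}
insert 28 → {40, 38, 33, 28, 24, 21}
insert 27 → {40, 38, 33, 28, 27, 24, 21}
insert 22 → {40, 38, 33, 28, 27, 24, 22, 21}
insert 34 → {40, 38, 34, 33, 28, 27, 24, 22, 21}
insert 37 → {40, 38, 37, 34, 33, 28, 27, 24, 22, 21}
send next → 40; now {38, 37, 34, 33, 28, 27, 24, 22, 21}
insert 30 → {38, 37, 34, 33, 30, 28, 27, 24, 22, 21}
insert 35 → {38, 37, 35, 34, 33, 30, 28, 27, 24, 22, 21}
insert 44 → {44, 38, 37, 35, 34, 33, 30, 28, 27, 24, 22, 21}
send next → 44; now {38, 37, 35, 34, 33, 30, 28, 27, 24, 22, 21}
send next → 38; now {37, 35, 34, 33, 30, 28, 27, 24, 22, 21}
insert 47 → {47, 37, 35, 34, 33, 30, 28, 27, 24, 22, 21}
send next → 47; now {37, 35, 34, 33, 30, 28, 27, 24, 22, 21}
insert 50 → {50, 37, 35, 34, 33, 30, 28, 27, 24, 22, 21}
send next → 50; now {37, 35, 34, 33, 30, 28, 27, 24, 22, 21}

37 → 35 → 34 → 33 → 30 → 28 → 27 → 24 → 22 → 21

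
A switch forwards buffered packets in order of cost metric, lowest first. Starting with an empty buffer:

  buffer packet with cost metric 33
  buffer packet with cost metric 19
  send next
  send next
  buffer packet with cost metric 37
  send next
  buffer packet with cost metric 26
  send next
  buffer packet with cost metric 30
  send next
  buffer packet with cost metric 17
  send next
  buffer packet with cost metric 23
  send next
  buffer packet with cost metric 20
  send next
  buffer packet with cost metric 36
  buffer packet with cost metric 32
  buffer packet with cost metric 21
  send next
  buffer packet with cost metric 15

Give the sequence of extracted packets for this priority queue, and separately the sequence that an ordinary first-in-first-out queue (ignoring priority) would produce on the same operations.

priority queue: 19 → 33 → 37 → 26 → 30 → 17 → 23 → 20 → 21; FIFO queue: 33, 19, 37, 26, 30, 17, 23, 20, 36

insert 33 → {33}
insert 19 → {19, 33}
send next → 19; now {33}
send next → 33; now {}
insert 37 → {37}
send next → 37; now {}
insert 26 → {26}
send next → 26; now {}
insert 30 → {30}
send next → 30; now {}
insert 17 → {17}
send next → 17; now {}
insert 23 → {23}
send next → 23; now {}
insert 20 → {20}
send next → 20; now {}
insert 36 → {36}
insert 32 → {32, 36}
insert 21 → {21, 32, 36}
send next → 21; now {32, 36}
insert 15 → {15, 32, 36}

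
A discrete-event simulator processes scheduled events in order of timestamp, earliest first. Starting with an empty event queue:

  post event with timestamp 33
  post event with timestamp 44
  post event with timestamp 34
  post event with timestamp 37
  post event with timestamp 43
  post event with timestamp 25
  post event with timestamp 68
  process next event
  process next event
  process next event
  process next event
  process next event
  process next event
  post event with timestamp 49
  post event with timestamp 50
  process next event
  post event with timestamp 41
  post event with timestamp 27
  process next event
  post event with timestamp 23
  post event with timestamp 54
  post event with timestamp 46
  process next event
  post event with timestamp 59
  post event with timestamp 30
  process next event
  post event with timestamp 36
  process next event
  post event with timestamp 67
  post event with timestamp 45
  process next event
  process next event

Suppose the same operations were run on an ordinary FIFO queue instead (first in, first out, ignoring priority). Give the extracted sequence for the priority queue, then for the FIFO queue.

insert 33 → {33}
insert 44 → {33, 44}
insert 34 → {33, 34, 44}
insert 37 → {33, 34, 37, 44}
insert 43 → {33, 34, 37, 43, 44}
insert 25 → {25, 33, 34, 37, 43, 44}
insert 68 → {25, 33, 34, 37, 43, 44, 68}
process next event → 25; now {33, 34, 37, 43, 44, 68}
process next event → 33; now {34, 37, 43, 44, 68}
process next event → 34; now {37, 43, 44, 68}
process next event → 37; now {43, 44, 68}
process next event → 43; now {44, 68}
process next event → 44; now {68}
insert 49 → {49, 68}
insert 50 → {49, 50, 68}
process next event → 49; now {50, 68}
insert 41 → {41, 50, 68}
insert 27 → {27, 41, 50, 68}
process next event → 27; now {41, 50, 68}
insert 23 → {23, 41, 50, 68}
insert 54 → {23, 41, 50, 54, 68}
insert 46 → {23, 41, 46, 50, 54, 68}
process next event → 23; now {41, 46, 50, 54, 68}
insert 59 → {41, 46, 50, 54, 59, 68}
insert 30 → {30, 41, 46, 50, 54, 59, 68}
process next event → 30; now {41, 46, 50, 54, 59, 68}
insert 36 → {36, 41, 46, 50, 54, 59, 68}
process next event → 36; now {41, 46, 50, 54, 59, 68}
insert 67 → {41, 46, 50, 54, 59, 67, 68}
insert 45 → {41, 45, 46, 50, 54, 59, 67, 68}
process next event → 41; now {45, 46, 50, 54, 59, 67, 68}
process next event → 45; now {46, 50, 54, 59, 67, 68}

priority queue: 25, 33, 34, 37, 43, 44, 49, 27, 23, 30, 36, 41, 45; FIFO queue: [33, 44, 34, 37, 43, 25, 68, 49, 50, 41, 27, 23, 54]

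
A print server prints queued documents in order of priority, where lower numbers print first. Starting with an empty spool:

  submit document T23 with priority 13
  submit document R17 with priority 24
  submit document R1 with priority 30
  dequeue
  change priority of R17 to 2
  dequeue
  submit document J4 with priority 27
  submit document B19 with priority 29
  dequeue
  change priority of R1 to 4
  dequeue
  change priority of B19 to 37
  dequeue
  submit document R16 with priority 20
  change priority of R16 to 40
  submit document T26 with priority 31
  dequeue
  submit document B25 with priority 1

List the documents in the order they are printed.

add T23 (priority 13) → {T23:13}
add R17 (priority 24) → {T23:13, R17:24}
add R1 (priority 30) → {T23:13, R17:24, R1:30}
dequeue → T23; now {R17:24, R1:30}
update R17 to priority 2 → {R17:2, R1:30}
dequeue → R17; now {R1:30}
add J4 (priority 27) → {J4:27, R1:30}
add B19 (priority 29) → {J4:27, B19:29, R1:30}
dequeue → J4; now {B19:29, R1:30}
update R1 to priority 4 → {R1:4, B19:29}
dequeue → R1; now {B19:29}
update B19 to priority 37 → {B19:37}
dequeue → B19; now {}
add R16 (priority 20) → {R16:20}
update R16 to priority 40 → {R16:40}
add T26 (priority 31) → {T26:31, R16:40}
dequeue → T26; now {R16:40}
add B25 (priority 1) → {B25:1, R16:40}

T23 → R17 → J4 → R1 → B19 → T26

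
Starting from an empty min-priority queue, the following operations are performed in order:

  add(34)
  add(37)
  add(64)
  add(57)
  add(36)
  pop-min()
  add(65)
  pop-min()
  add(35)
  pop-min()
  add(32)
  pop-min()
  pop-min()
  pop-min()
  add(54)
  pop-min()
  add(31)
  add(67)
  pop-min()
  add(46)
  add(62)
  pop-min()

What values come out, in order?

34 → 36 → 35 → 32 → 37 → 57 → 54 → 31 → 46

insert 34 → {34}
insert 37 → {34, 37}
insert 64 → {34, 37, 64}
insert 57 → {34, 37, 57, 64}
insert 36 → {34, 36, 37, 57, 64}
pop-min → 34; now {36, 37, 57, 64}
insert 65 → {36, 37, 57, 64, 65}
pop-min → 36; now {37, 57, 64, 65}
insert 35 → {35, 37, 57, 64, 65}
pop-min → 35; now {37, 57, 64, 65}
insert 32 → {32, 37, 57, 64, 65}
pop-min → 32; now {37, 57, 64, 65}
pop-min → 37; now {57, 64, 65}
pop-min → 57; now {64, 65}
insert 54 → {54, 64, 65}
pop-min → 54; now {64, 65}
insert 31 → {31, 64, 65}
insert 67 → {31, 64, 65, 67}
pop-min → 31; now {64, 65, 67}
insert 46 → {46, 64, 65, 67}
insert 62 → {46, 62, 64, 65, 67}
pop-min → 46; now {62, 64, 65, 67}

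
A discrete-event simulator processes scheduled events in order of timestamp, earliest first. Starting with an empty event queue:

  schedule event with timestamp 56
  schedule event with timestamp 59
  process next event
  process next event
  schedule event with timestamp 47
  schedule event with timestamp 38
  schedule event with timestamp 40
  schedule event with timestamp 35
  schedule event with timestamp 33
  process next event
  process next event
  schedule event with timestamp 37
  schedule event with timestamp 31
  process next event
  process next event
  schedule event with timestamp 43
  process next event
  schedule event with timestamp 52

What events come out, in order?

56 → 59 → 33 → 35 → 31 → 37 → 38

insert 56 → {56}
insert 59 → {56, 59}
process next event → 56; now {59}
process next event → 59; now {}
insert 47 → {47}
insert 38 → {38, 47}
insert 40 → {38, 40, 47}
insert 35 → {35, 38, 40, 47}
insert 33 → {33, 35, 38, 40, 47}
process next event → 33; now {35, 38, 40, 47}
process next event → 35; now {38, 40, 47}
insert 37 → {37, 38, 40, 47}
insert 31 → {31, 37, 38, 40, 47}
process next event → 31; now {37, 38, 40, 47}
process next event → 37; now {38, 40, 47}
insert 43 → {38, 40, 43, 47}
process next event → 38; now {40, 43, 47}
insert 52 → {40, 43, 47, 52}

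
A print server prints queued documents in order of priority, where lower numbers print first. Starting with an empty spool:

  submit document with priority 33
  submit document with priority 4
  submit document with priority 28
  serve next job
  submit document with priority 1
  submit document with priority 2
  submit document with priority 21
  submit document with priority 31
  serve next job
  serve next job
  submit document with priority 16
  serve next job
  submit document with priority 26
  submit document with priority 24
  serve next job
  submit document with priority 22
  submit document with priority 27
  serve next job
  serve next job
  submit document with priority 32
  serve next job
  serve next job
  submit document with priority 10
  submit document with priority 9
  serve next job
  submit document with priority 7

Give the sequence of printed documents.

4 → 1 → 2 → 16 → 21 → 22 → 24 → 26 → 27 → 9

insert 33 → {33}
insert 4 → {4, 33}
insert 28 → {4, 28, 33}
serve next job → 4; now {28, 33}
insert 1 → {1, 28, 33}
insert 2 → {1, 2, 28, 33}
insert 21 → {1, 2, 21, 28, 33}
insert 31 → {1, 2, 21, 28, 31, 33}
serve next job → 1; now {2, 21, 28, 31, 33}
serve next job → 2; now {21, 28, 31, 33}
insert 16 → {16, 21, 28, 31, 33}
serve next job → 16; now {21, 28, 31, 33}
insert 26 → {21, 26, 28, 31, 33}
insert 24 → {21, 24, 26, 28, 31, 33}
serve next job → 21; now {24, 26, 28, 31, 33}
insert 22 → {22, 24, 26, 28, 31, 33}
insert 27 → {22, 24, 26, 27, 28, 31, 33}
serve next job → 22; now {24, 26, 27, 28, 31, 33}
serve next job → 24; now {26, 27, 28, 31, 33}
insert 32 → {26, 27, 28, 31, 32, 33}
serve next job → 26; now {27, 28, 31, 32, 33}
serve next job → 27; now {28, 31, 32, 33}
insert 10 → {10, 28, 31, 32, 33}
insert 9 → {9, 10, 28, 31, 32, 33}
serve next job → 9; now {10, 28, 31, 32, 33}
insert 7 → {7, 10, 28, 31, 32, 33}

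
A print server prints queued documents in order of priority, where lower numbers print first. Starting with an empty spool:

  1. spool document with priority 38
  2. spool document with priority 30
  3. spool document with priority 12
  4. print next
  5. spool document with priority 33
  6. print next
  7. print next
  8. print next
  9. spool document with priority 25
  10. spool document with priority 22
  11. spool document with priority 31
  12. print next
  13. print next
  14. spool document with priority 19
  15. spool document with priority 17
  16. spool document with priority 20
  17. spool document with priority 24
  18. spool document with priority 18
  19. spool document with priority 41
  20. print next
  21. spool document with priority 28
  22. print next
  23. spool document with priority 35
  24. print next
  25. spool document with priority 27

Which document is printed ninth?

insert 38 → {38}
insert 30 → {30, 38}
insert 12 → {12, 30, 38}
print next → 12; now {30, 38}
insert 33 → {30, 33, 38}
print next → 30; now {33, 38}
print next → 33; now {38}
print next → 38; now {}
insert 25 → {25}
insert 22 → {22, 25}
insert 31 → {22, 25, 31}
print next → 22; now {25, 31}
print next → 25; now {31}
insert 19 → {19, 31}
insert 17 → {17, 19, 31}
insert 20 → {17, 19, 20, 31}
insert 24 → {17, 19, 20, 24, 31}
insert 18 → {17, 18, 19, 20, 24, 31}
insert 41 → {17, 18, 19, 20, 24, 31, 41}
print next → 17; now {18, 19, 20, 24, 31, 41}
insert 28 → {18, 19, 20, 24, 28, 31, 41}
print next → 18; now {19, 20, 24, 28, 31, 41}
insert 35 → {19, 20, 24, 28, 31, 35, 41}
print next → 19; now {20, 24, 28, 31, 35, 41}
insert 27 → {20, 24, 27, 28, 31, 35, 41}

19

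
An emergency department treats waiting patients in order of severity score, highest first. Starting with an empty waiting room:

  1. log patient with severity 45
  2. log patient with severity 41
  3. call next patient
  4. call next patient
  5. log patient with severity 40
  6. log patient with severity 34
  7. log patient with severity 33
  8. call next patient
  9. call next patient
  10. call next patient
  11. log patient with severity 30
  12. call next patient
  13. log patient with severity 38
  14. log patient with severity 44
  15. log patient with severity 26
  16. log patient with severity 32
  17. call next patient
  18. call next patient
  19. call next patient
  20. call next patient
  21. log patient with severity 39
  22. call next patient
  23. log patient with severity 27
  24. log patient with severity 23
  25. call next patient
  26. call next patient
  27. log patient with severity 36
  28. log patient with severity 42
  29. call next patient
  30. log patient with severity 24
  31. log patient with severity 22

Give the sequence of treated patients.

insert 45 → {45}
insert 41 → {45, 41}
call next patient → 45; now {41}
call next patient → 41; now {}
insert 40 → {40}
insert 34 → {40, 34}
insert 33 → {40, 34, 33}
call next patient → 40; now {34, 33}
call next patient → 34; now {33}
call next patient → 33; now {}
insert 30 → {30}
call next patient → 30; now {}
insert 38 → {38}
insert 44 → {44, 38}
insert 26 → {44, 38, 26}
insert 32 → {44, 38, 32, 26}
call next patient → 44; now {38, 32, 26}
call next patient → 38; now {32, 26}
call next patient → 32; now {26}
call next patient → 26; now {}
insert 39 → {39}
call next patient → 39; now {}
insert 27 → {27}
insert 23 → {27, 23}
call next patient → 27; now {23}
call next patient → 23; now {}
insert 36 → {36}
insert 42 → {42, 36}
call next patient → 42; now {36}
insert 24 → {36, 24}
insert 22 → {36, 24, 22}

45, 41, 40, 34, 33, 30, 44, 38, 32, 26, 39, 27, 23, 42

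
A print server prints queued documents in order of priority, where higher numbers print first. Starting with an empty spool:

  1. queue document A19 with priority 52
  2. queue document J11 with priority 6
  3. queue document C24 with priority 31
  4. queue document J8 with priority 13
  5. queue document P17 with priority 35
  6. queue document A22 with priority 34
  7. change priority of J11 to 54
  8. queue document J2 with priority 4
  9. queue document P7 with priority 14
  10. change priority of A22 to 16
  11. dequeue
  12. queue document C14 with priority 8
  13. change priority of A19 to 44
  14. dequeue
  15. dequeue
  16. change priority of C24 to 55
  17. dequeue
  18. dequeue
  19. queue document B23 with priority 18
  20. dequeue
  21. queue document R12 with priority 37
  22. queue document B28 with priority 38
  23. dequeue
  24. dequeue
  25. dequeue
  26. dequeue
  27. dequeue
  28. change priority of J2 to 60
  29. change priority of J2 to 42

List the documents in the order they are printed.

J11 → A19 → P17 → C24 → A22 → B23 → B28 → R12 → P7 → J8 → C14

add A19 (priority 52) → {A19:52}
add J11 (priority 6) → {A19:52, J11:6}
add C24 (priority 31) → {A19:52, C24:31, J11:6}
add J8 (priority 13) → {A19:52, C24:31, J8:13, J11:6}
add P17 (priority 35) → {A19:52, P17:35, C24:31, J8:13, J11:6}
add A22 (priority 34) → {A19:52, P17:35, A22:34, C24:31, J8:13, J11:6}
update J11 to priority 54 → {J11:54, A19:52, P17:35, A22:34, C24:31, J8:13}
add J2 (priority 4) → {J11:54, A19:52, P17:35, A22:34, C24:31, J8:13, J2:4}
add P7 (priority 14) → {J11:54, A19:52, P17:35, A22:34, C24:31, P7:14, J8:13, J2:4}
update A22 to priority 16 → {J11:54, A19:52, P17:35, C24:31, A22:16, P7:14, J8:13, J2:4}
dequeue → J11; now {A19:52, P17:35, C24:31, A22:16, P7:14, J8:13, J2:4}
add C14 (priority 8) → {A19:52, P17:35, C24:31, A22:16, P7:14, J8:13, C14:8, J2:4}
update A19 to priority 44 → {A19:44, P17:35, C24:31, A22:16, P7:14, J8:13, C14:8, J2:4}
dequeue → A19; now {P17:35, C24:31, A22:16, P7:14, J8:13, C14:8, J2:4}
dequeue → P17; now {C24:31, A22:16, P7:14, J8:13, C14:8, J2:4}
update C24 to priority 55 → {C24:55, A22:16, P7:14, J8:13, C14:8, J2:4}
dequeue → C24; now {A22:16, P7:14, J8:13, C14:8, J2:4}
dequeue → A22; now {P7:14, J8:13, C14:8, J2:4}
add B23 (priority 18) → {B23:18, P7:14, J8:13, C14:8, J2:4}
dequeue → B23; now {P7:14, J8:13, C14:8, J2:4}
add R12 (priority 37) → {R12:37, P7:14, J8:13, C14:8, J2:4}
add B28 (priority 38) → {B28:38, R12:37, P7:14, J8:13, C14:8, J2:4}
dequeue → B28; now {R12:37, P7:14, J8:13, C14:8, J2:4}
dequeue → R12; now {P7:14, J8:13, C14:8, J2:4}
dequeue → P7; now {J8:13, C14:8, J2:4}
dequeue → J8; now {C14:8, J2:4}
dequeue → C14; now {J2:4}
update J2 to priority 60 → {J2:60}
update J2 to priority 42 → {J2:42}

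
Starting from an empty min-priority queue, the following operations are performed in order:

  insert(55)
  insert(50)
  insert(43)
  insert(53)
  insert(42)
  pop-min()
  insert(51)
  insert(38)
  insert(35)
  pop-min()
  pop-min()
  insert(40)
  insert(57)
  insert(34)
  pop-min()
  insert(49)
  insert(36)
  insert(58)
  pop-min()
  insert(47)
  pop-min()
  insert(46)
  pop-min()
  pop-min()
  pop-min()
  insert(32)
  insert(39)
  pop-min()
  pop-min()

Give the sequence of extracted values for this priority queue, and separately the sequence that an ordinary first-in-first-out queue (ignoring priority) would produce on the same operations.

priority queue: [42, 35, 38, 34, 36, 40, 43, 46, 47, 32, 39]; FIFO queue: 55 → 50 → 43 → 53 → 42 → 51 → 38 → 35 → 40 → 57 → 34

insert 55 → {55}
insert 50 → {50, 55}
insert 43 → {43, 50, 55}
insert 53 → {43, 50, 53, 55}
insert 42 → {42, 43, 50, 53, 55}
pop-min → 42; now {43, 50, 53, 55}
insert 51 → {43, 50, 51, 53, 55}
insert 38 → {38, 43, 50, 51, 53, 55}
insert 35 → {35, 38, 43, 50, 51, 53, 55}
pop-min → 35; now {38, 43, 50, 51, 53, 55}
pop-min → 38; now {43, 50, 51, 53, 55}
insert 40 → {40, 43, 50, 51, 53, 55}
insert 57 → {40, 43, 50, 51, 53, 55, 57}
insert 34 → {34, 40, 43, 50, 51, 53, 55, 57}
pop-min → 34; now {40, 43, 50, 51, 53, 55, 57}
insert 49 → {40, 43, 49, 50, 51, 53, 55, 57}
insert 36 → {36, 40, 43, 49, 50, 51, 53, 55, 57}
insert 58 → {36, 40, 43, 49, 50, 51, 53, 55, 57, 58}
pop-min → 36; now {40, 43, 49, 50, 51, 53, 55, 57, 58}
insert 47 → {40, 43, 47, 49, 50, 51, 53, 55, 57, 58}
pop-min → 40; now {43, 47, 49, 50, 51, 53, 55, 57, 58}
insert 46 → {43, 46, 47, 49, 50, 51, 53, 55, 57, 58}
pop-min → 43; now {46, 47, 49, 50, 51, 53, 55, 57, 58}
pop-min → 46; now {47, 49, 50, 51, 53, 55, 57, 58}
pop-min → 47; now {49, 50, 51, 53, 55, 57, 58}
insert 32 → {32, 49, 50, 51, 53, 55, 57, 58}
insert 39 → {32, 39, 49, 50, 51, 53, 55, 57, 58}
pop-min → 32; now {39, 49, 50, 51, 53, 55, 57, 58}
pop-min → 39; now {49, 50, 51, 53, 55, 57, 58}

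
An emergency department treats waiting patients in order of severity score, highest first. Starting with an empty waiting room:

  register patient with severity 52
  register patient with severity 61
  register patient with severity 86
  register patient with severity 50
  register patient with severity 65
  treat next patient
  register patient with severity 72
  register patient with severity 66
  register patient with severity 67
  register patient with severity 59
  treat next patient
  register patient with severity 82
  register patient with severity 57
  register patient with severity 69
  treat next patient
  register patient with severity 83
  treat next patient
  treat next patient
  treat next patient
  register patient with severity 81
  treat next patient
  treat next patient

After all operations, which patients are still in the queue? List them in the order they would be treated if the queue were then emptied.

insert 52 → {52}
insert 61 → {61, 52}
insert 86 → {86, 61, 52}
insert 50 → {86, 61, 52, 50}
insert 65 → {86, 65, 61, 52, 50}
treat next patient → 86; now {65, 61, 52, 50}
insert 72 → {72, 65, 61, 52, 50}
insert 66 → {72, 66, 65, 61, 52, 50}
insert 67 → {72, 67, 66, 65, 61, 52, 50}
insert 59 → {72, 67, 66, 65, 61, 59, 52, 50}
treat next patient → 72; now {67, 66, 65, 61, 59, 52, 50}
insert 82 → {82, 67, 66, 65, 61, 59, 52, 50}
insert 57 → {82, 67, 66, 65, 61, 59, 57, 52, 50}
insert 69 → {82, 69, 67, 66, 65, 61, 59, 57, 52, 50}
treat next patient → 82; now {69, 67, 66, 65, 61, 59, 57, 52, 50}
insert 83 → {83, 69, 67, 66, 65, 61, 59, 57, 52, 50}
treat next patient → 83; now {69, 67, 66, 65, 61, 59, 57, 52, 50}
treat next patient → 69; now {67, 66, 65, 61, 59, 57, 52, 50}
treat next patient → 67; now {66, 65, 61, 59, 57, 52, 50}
insert 81 → {81, 66, 65, 61, 59, 57, 52, 50}
treat next patient → 81; now {66, 65, 61, 59, 57, 52, 50}
treat next patient → 66; now {65, 61, 59, 57, 52, 50}

[65, 61, 59, 57, 52, 50]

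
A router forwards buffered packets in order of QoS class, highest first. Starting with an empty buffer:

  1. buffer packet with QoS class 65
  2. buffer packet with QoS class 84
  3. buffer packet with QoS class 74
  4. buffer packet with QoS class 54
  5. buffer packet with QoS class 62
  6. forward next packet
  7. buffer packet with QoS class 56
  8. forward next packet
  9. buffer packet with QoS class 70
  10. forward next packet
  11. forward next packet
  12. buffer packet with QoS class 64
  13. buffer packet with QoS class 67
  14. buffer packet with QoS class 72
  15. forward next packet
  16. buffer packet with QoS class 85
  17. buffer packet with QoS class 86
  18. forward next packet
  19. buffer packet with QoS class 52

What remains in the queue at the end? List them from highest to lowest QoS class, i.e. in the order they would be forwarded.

[85, 67, 64, 62, 56, 54, 52]

insert 65 → {65}
insert 84 → {84, 65}
insert 74 → {84, 74, 65}
insert 54 → {84, 74, 65, 54}
insert 62 → {84, 74, 65, 62, 54}
forward next packet → 84; now {74, 65, 62, 54}
insert 56 → {74, 65, 62, 56, 54}
forward next packet → 74; now {65, 62, 56, 54}
insert 70 → {70, 65, 62, 56, 54}
forward next packet → 70; now {65, 62, 56, 54}
forward next packet → 65; now {62, 56, 54}
insert 64 → {64, 62, 56, 54}
insert 67 → {67, 64, 62, 56, 54}
insert 72 → {72, 67, 64, 62, 56, 54}
forward next packet → 72; now {67, 64, 62, 56, 54}
insert 85 → {85, 67, 64, 62, 56, 54}
insert 86 → {86, 85, 67, 64, 62, 56, 54}
forward next packet → 86; now {85, 67, 64, 62, 56, 54}
insert 52 → {85, 67, 64, 62, 56, 54, 52}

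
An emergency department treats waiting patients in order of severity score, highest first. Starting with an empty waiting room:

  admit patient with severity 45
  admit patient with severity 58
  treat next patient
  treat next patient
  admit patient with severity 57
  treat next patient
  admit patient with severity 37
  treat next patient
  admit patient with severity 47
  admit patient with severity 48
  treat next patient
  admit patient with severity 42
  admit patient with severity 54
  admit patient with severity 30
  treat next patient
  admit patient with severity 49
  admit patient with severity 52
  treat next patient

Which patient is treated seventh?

52

insert 45 → {45}
insert 58 → {58, 45}
treat next patient → 58; now {45}
treat next patient → 45; now {}
insert 57 → {57}
treat next patient → 57; now {}
insert 37 → {37}
treat next patient → 37; now {}
insert 47 → {47}
insert 48 → {48, 47}
treat next patient → 48; now {47}
insert 42 → {47, 42}
insert 54 → {54, 47, 42}
insert 30 → {54, 47, 42, 30}
treat next patient → 54; now {47, 42, 30}
insert 49 → {49, 47, 42, 30}
insert 52 → {52, 49, 47, 42, 30}
treat next patient → 52; now {49, 47, 42, 30}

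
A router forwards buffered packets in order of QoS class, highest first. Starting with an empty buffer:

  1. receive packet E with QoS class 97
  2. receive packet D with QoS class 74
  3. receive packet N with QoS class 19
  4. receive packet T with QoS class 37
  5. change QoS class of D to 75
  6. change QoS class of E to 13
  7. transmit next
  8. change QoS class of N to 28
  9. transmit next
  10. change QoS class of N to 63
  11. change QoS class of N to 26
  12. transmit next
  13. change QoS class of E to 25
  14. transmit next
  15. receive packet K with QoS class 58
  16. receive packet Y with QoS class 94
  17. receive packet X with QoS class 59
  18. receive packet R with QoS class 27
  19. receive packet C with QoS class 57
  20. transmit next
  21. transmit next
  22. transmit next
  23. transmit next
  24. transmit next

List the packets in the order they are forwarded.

[D, T, N, E, Y, X, K, C, R]

add E (QoS class 97) → {E:97}
add D (QoS class 74) → {E:97, D:74}
add N (QoS class 19) → {E:97, D:74, N:19}
add T (QoS class 37) → {E:97, D:74, T:37, N:19}
update D to QoS class 75 → {E:97, D:75, T:37, N:19}
update E to QoS class 13 → {D:75, T:37, N:19, E:13}
transmit next → D; now {T:37, N:19, E:13}
update N to QoS class 28 → {T:37, N:28, E:13}
transmit next → T; now {N:28, E:13}
update N to QoS class 63 → {N:63, E:13}
update N to QoS class 26 → {N:26, E:13}
transmit next → N; now {E:13}
update E to QoS class 25 → {E:25}
transmit next → E; now {}
add K (QoS class 58) → {K:58}
add Y (QoS class 94) → {Y:94, K:58}
add X (QoS class 59) → {Y:94, X:59, K:58}
add R (QoS class 27) → {Y:94, X:59, K:58, R:27}
add C (QoS class 57) → {Y:94, X:59, K:58, C:57, R:27}
transmit next → Y; now {X:59, K:58, C:57, R:27}
transmit next → X; now {K:58, C:57, R:27}
transmit next → K; now {C:57, R:27}
transmit next → C; now {R:27}
transmit next → R; now {}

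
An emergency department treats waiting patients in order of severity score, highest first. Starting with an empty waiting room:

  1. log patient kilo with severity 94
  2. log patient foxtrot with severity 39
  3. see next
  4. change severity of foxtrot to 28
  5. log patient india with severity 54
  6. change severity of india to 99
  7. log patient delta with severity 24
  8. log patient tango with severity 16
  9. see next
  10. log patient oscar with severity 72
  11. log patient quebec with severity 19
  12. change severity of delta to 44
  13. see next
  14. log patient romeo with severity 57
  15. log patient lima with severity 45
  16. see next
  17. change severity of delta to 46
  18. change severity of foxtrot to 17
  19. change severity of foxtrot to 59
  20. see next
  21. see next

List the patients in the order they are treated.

kilo, india, oscar, romeo, foxtrot, delta

add kilo (severity 94) → {kilo:94}
add foxtrot (severity 39) → {kilo:94, foxtrot:39}
see next → kilo; now {foxtrot:39}
update foxtrot to severity 28 → {foxtrot:28}
add india (severity 54) → {india:54, foxtrot:28}
update india to severity 99 → {india:99, foxtrot:28}
add delta (severity 24) → {india:99, foxtrot:28, delta:24}
add tango (severity 16) → {india:99, foxtrot:28, delta:24, tango:16}
see next → india; now {foxtrot:28, delta:24, tango:16}
add oscar (severity 72) → {oscar:72, foxtrot:28, delta:24, tango:16}
add quebec (severity 19) → {oscar:72, foxtrot:28, delta:24, quebec:19, tango:16}
update delta to severity 44 → {oscar:72, delta:44, foxtrot:28, quebec:19, tango:16}
see next → oscar; now {delta:44, foxtrot:28, quebec:19, tango:16}
add romeo (severity 57) → {romeo:57, delta:44, foxtrot:28, quebec:19, tango:16}
add lima (severity 45) → {romeo:57, lima:45, delta:44, foxtrot:28, quebec:19, tango:16}
see next → romeo; now {lima:45, delta:44, foxtrot:28, quebec:19, tango:16}
update delta to severity 46 → {delta:46, lima:45, foxtrot:28, quebec:19, tango:16}
update foxtrot to severity 17 → {delta:46, lima:45, quebec:19, foxtrot:17, tango:16}
update foxtrot to severity 59 → {foxtrot:59, delta:46, lima:45, quebec:19, tango:16}
see next → foxtrot; now {delta:46, lima:45, quebec:19, tango:16}
see next → delta; now {lima:45, quebec:19, tango:16}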